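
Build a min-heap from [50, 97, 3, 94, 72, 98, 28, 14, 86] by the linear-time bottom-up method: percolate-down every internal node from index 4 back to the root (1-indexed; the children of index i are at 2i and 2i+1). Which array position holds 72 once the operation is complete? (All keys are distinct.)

5

sift down from index 4:
  94 vs smaller child 14 at index 8, swap → [50, 97, 3, 14, 72, 98, 28, 94, 86]
sift down from index 3: already satisfies heap property
sift down from index 2:
  97 vs smaller child 14 at index 4, swap → [50, 14, 3, 97, 72, 98, 28, 94, 86]
  97 vs smaller child 86 at index 9, swap → [50, 14, 3, 86, 72, 98, 28, 94, 97]
sift down from index 1:
  50 vs smaller child 3 at index 3, swap → [3, 14, 50, 86, 72, 98, 28, 94, 97]
  50 vs smaller child 28 at index 7, swap → [3, 14, 28, 86, 72, 98, 50, 94, 97]
resulting array: [3, 14, 28, 86, 72, 98, 50, 94, 97]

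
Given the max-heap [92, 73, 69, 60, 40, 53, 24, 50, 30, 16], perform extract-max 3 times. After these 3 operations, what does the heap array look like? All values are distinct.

extract-max #1 returns 92:
  remove root 92; move last element 16 to root → [16, 73, 69, 60, 40, 53, 24, 50, 30]
  16 vs larger child 73 at index 1, swap → [73, 16, 69, 60, 40, 53, 24, 50, 30]
  16 vs larger child 60 at index 3, swap → [73, 60, 69, 16, 40, 53, 24, 50, 30]
  16 vs larger child 50 at index 7, swap → [73, 60, 69, 50, 40, 53, 24, 16, 30]
extract-max #2 returns 73:
  remove root 73; move last element 30 to root → [30, 60, 69, 50, 40, 53, 24, 16]
  30 vs larger child 69 at index 2, swap → [69, 60, 30, 50, 40, 53, 24, 16]
  30 vs larger child 53 at index 5, swap → [69, 60, 53, 50, 40, 30, 24, 16]
extract-max #3 returns 69:
  remove root 69; move last element 16 to root → [16, 60, 53, 50, 40, 30, 24]
  16 vs larger child 60 at index 1, swap → [60, 16, 53, 50, 40, 30, 24]
  16 vs larger child 50 at index 3, swap → [60, 50, 53, 16, 40, 30, 24]

[60, 50, 53, 16, 40, 30, 24]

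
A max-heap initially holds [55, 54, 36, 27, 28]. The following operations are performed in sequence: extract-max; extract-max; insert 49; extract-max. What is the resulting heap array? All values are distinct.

[36, 28, 27]

extract-max → returns 55:
  remove root 55; move last element 28 to root → [28, 54, 36, 27]
  28 vs larger child 54 at index 1, swap → [54, 28, 36, 27]
extract-max → returns 54:
  remove root 54; move last element 27 to root → [27, 28, 36]
  27 vs larger child 36 at index 2, swap → [36, 28, 27]
insert 49:
  append 49 at index 3 → [36, 28, 27, 49]
  49 > parent 28 at index 1, swap → [36, 49, 27, 28]
  49 > parent 36 at index 0, swap → [49, 36, 27, 28]
extract-max → returns 49:
  remove root 49; move last element 28 to root → [28, 36, 27]
  28 vs larger child 36 at index 1, swap → [36, 28, 27]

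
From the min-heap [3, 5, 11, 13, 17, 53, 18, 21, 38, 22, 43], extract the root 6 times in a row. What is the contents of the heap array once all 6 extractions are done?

[21, 38, 22, 43, 53]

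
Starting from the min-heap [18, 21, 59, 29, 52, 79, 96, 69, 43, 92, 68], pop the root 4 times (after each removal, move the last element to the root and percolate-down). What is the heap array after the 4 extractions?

extract-min #1 returns 18:
  remove root 18; move last element 68 to root → [68, 21, 59, 29, 52, 79, 96, 69, 43, 92]
  68 vs smaller child 21 at index 1, swap → [21, 68, 59, 29, 52, 79, 96, 69, 43, 92]
  68 vs smaller child 29 at index 3, swap → [21, 29, 59, 68, 52, 79, 96, 69, 43, 92]
  68 vs smaller child 43 at index 8, swap → [21, 29, 59, 43, 52, 79, 96, 69, 68, 92]
extract-min #2 returns 21:
  remove root 21; move last element 92 to root → [92, 29, 59, 43, 52, 79, 96, 69, 68]
  92 vs smaller child 29 at index 1, swap → [29, 92, 59, 43, 52, 79, 96, 69, 68]
  92 vs smaller child 43 at index 3, swap → [29, 43, 59, 92, 52, 79, 96, 69, 68]
  92 vs smaller child 68 at index 8, swap → [29, 43, 59, 68, 52, 79, 96, 69, 92]
extract-min #3 returns 29:
  remove root 29; move last element 92 to root → [92, 43, 59, 68, 52, 79, 96, 69]
  92 vs smaller child 43 at index 1, swap → [43, 92, 59, 68, 52, 79, 96, 69]
  92 vs smaller child 52 at index 4, swap → [43, 52, 59, 68, 92, 79, 96, 69]
extract-min #4 returns 43:
  remove root 43; move last element 69 to root → [69, 52, 59, 68, 92, 79, 96]
  69 vs smaller child 52 at index 1, swap → [52, 69, 59, 68, 92, 79, 96]
  69 vs smaller child 68 at index 3, swap → [52, 68, 59, 69, 92, 79, 96]

[52, 68, 59, 69, 92, 79, 96]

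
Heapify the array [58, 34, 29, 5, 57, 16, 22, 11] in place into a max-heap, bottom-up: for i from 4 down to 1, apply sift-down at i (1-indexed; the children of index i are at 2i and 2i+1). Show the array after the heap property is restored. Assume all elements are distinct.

sift down from index 4:
  5 vs only child 11 at index 8, swap → [58, 34, 29, 11, 57, 16, 22, 5]
sift down from index 3: already satisfies heap property
sift down from index 2:
  34 vs larger child 57 at index 5, swap → [58, 57, 29, 11, 34, 16, 22, 5]
sift down from index 1: already satisfies heap property

[58, 57, 29, 11, 34, 16, 22, 5]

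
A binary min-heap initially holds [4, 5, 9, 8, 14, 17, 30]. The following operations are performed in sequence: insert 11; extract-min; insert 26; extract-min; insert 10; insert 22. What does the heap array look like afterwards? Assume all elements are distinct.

[8, 10, 9, 11, 14, 17, 30, 26, 22]

insert 11:
  append 11 at index 7 → [4, 5, 9, 8, 14, 17, 30, 11] (no swap needed)
extract-min → returns 4:
  remove root 4; move last element 11 to root → [11, 5, 9, 8, 14, 17, 30]
  11 vs smaller child 5 at index 1, swap → [5, 11, 9, 8, 14, 17, 30]
  11 vs smaller child 8 at index 3, swap → [5, 8, 9, 11, 14, 17, 30]
insert 26:
  append 26 at index 7 → [5, 8, 9, 11, 14, 17, 30, 26] (no swap needed)
extract-min → returns 5:
  remove root 5; move last element 26 to root → [26, 8, 9, 11, 14, 17, 30]
  26 vs smaller child 8 at index 1, swap → [8, 26, 9, 11, 14, 17, 30]
  26 vs smaller child 11 at index 3, swap → [8, 11, 9, 26, 14, 17, 30]
insert 10:
  append 10 at index 7 → [8, 11, 9, 26, 14, 17, 30, 10]
  10 < parent 26 at index 3, swap → [8, 11, 9, 10, 14, 17, 30, 26]
  10 < parent 11 at index 1, swap → [8, 10, 9, 11, 14, 17, 30, 26]
insert 22:
  append 22 at index 8 → [8, 10, 9, 11, 14, 17, 30, 26, 22] (no swap needed)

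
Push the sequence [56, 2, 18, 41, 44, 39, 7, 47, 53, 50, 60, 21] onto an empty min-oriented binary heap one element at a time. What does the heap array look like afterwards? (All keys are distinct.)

[2, 41, 7, 47, 44, 21, 18, 56, 53, 50, 60, 39]

Insert 56:
  append 56 at index 0 → [56] (no swap needed)
Insert 2:
  append 2 at index 1 → [56, 2]
  2 < parent 56 at index 0, swap → [2, 56]
Insert 18:
  append 18 at index 2 → [2, 56, 18] (no swap needed)
Insert 41:
  append 41 at index 3 → [2, 56, 18, 41]
  41 < parent 56 at index 1, swap → [2, 41, 18, 56]
Insert 44:
  append 44 at index 4 → [2, 41, 18, 56, 44] (no swap needed)
Insert 39:
  append 39 at index 5 → [2, 41, 18, 56, 44, 39] (no swap needed)
Insert 7:
  append 7 at index 6 → [2, 41, 18, 56, 44, 39, 7]
  7 < parent 18 at index 2, swap → [2, 41, 7, 56, 44, 39, 18]
Insert 47:
  append 47 at index 7 → [2, 41, 7, 56, 44, 39, 18, 47]
  47 < parent 56 at index 3, swap → [2, 41, 7, 47, 44, 39, 18, 56]
Insert 53:
  append 53 at index 8 → [2, 41, 7, 47, 44, 39, 18, 56, 53] (no swap needed)
Insert 50:
  append 50 at index 9 → [2, 41, 7, 47, 44, 39, 18, 56, 53, 50] (no swap needed)
Insert 60:
  append 60 at index 10 → [2, 41, 7, 47, 44, 39, 18, 56, 53, 50, 60] (no swap needed)
Insert 21:
  append 21 at index 11 → [2, 41, 7, 47, 44, 39, 18, 56, 53, 50, 60, 21]
  21 < parent 39 at index 5, swap → [2, 41, 7, 47, 44, 21, 18, 56, 53, 50, 60, 39]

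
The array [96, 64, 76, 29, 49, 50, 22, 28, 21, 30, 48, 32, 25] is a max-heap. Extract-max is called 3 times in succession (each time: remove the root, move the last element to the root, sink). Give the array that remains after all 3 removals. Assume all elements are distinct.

extract-max #1 returns 96:
  remove root 96; move last element 25 to root → [25, 64, 76, 29, 49, 50, 22, 28, 21, 30, 48, 32]
  25 vs larger child 76 at index 2, swap → [76, 64, 25, 29, 49, 50, 22, 28, 21, 30, 48, 32]
  25 vs larger child 50 at index 5, swap → [76, 64, 50, 29, 49, 25, 22, 28, 21, 30, 48, 32]
  25 vs only child 32 at index 11, swap → [76, 64, 50, 29, 49, 32, 22, 28, 21, 30, 48, 25]
extract-max #2 returns 76:
  remove root 76; move last element 25 to root → [25, 64, 50, 29, 49, 32, 22, 28, 21, 30, 48]
  25 vs larger child 64 at index 1, swap → [64, 25, 50, 29, 49, 32, 22, 28, 21, 30, 48]
  25 vs larger child 49 at index 4, swap → [64, 49, 50, 29, 25, 32, 22, 28, 21, 30, 48]
  25 vs larger child 48 at index 10, swap → [64, 49, 50, 29, 48, 32, 22, 28, 21, 30, 25]
extract-max #3 returns 64:
  remove root 64; move last element 25 to root → [25, 49, 50, 29, 48, 32, 22, 28, 21, 30]
  25 vs larger child 50 at index 2, swap → [50, 49, 25, 29, 48, 32, 22, 28, 21, 30]
  25 vs larger child 32 at index 5, swap → [50, 49, 32, 29, 48, 25, 22, 28, 21, 30]

[50, 49, 32, 29, 48, 25, 22, 28, 21, 30]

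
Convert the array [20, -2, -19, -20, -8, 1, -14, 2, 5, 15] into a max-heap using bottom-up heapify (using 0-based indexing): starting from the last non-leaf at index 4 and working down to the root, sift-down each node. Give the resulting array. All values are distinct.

sift down from index 4:
  -8 vs only child 15 at index 9, swap → [20, -2, -19, -20, 15, 1, -14, 2, 5, -8]
sift down from index 3:
  -20 vs larger child 5 at index 8, swap → [20, -2, -19, 5, 15, 1, -14, 2, -20, -8]
sift down from index 2:
  -19 vs larger child 1 at index 5, swap → [20, -2, 1, 5, 15, -19, -14, 2, -20, -8]
sift down from index 1:
  -2 vs larger child 15 at index 4, swap → [20, 15, 1, 5, -2, -19, -14, 2, -20, -8]
sift down from index 0: already satisfies heap property

[20, 15, 1, 5, -2, -19, -14, 2, -20, -8]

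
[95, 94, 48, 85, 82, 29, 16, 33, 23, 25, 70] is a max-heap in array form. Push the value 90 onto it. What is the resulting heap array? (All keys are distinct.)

append 90 at index 11 → [95, 94, 48, 85, 82, 29, 16, 33, 23, 25, 70, 90]
90 > parent 29 at index 5, swap → [95, 94, 48, 85, 82, 90, 16, 33, 23, 25, 70, 29]
90 > parent 48 at index 2, swap → [95, 94, 90, 85, 82, 48, 16, 33, 23, 25, 70, 29]

[95, 94, 90, 85, 82, 48, 16, 33, 23, 25, 70, 29]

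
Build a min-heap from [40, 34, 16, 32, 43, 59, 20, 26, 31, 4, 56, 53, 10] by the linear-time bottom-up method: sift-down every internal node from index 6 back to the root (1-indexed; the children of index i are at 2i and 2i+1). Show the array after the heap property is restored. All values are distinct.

sift down from index 6:
  59 vs smaller child 10 at index 13, swap → [40, 34, 16, 32, 43, 10, 20, 26, 31, 4, 56, 53, 59]
sift down from index 5:
  43 vs smaller child 4 at index 10, swap → [40, 34, 16, 32, 4, 10, 20, 26, 31, 43, 56, 53, 59]
sift down from index 4:
  32 vs smaller child 26 at index 8, swap → [40, 34, 16, 26, 4, 10, 20, 32, 31, 43, 56, 53, 59]
sift down from index 3:
  16 vs smaller child 10 at index 6, swap → [40, 34, 10, 26, 4, 16, 20, 32, 31, 43, 56, 53, 59]
sift down from index 2:
  34 vs smaller child 4 at index 5, swap → [40, 4, 10, 26, 34, 16, 20, 32, 31, 43, 56, 53, 59]
sift down from index 1:
  40 vs smaller child 4 at index 2, swap → [4, 40, 10, 26, 34, 16, 20, 32, 31, 43, 56, 53, 59]
  40 vs smaller child 26 at index 4, swap → [4, 26, 10, 40, 34, 16, 20, 32, 31, 43, 56, 53, 59]
  40 vs smaller child 31 at index 9, swap → [4, 26, 10, 31, 34, 16, 20, 32, 40, 43, 56, 53, 59]

[4, 26, 10, 31, 34, 16, 20, 32, 40, 43, 56, 53, 59]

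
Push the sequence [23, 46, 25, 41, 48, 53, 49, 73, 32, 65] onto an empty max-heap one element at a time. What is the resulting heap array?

Insert 23:
  append 23 at index 0 → [23] (no swap needed)
Insert 46:
  append 46 at index 1 → [23, 46]
  46 > parent 23 at index 0, swap → [46, 23]
Insert 25:
  append 25 at index 2 → [46, 23, 25] (no swap needed)
Insert 41:
  append 41 at index 3 → [46, 23, 25, 41]
  41 > parent 23 at index 1, swap → [46, 41, 25, 23]
Insert 48:
  append 48 at index 4 → [46, 41, 25, 23, 48]
  48 > parent 41 at index 1, swap → [46, 48, 25, 23, 41]
  48 > parent 46 at index 0, swap → [48, 46, 25, 23, 41]
Insert 53:
  append 53 at index 5 → [48, 46, 25, 23, 41, 53]
  53 > parent 25 at index 2, swap → [48, 46, 53, 23, 41, 25]
  53 > parent 48 at index 0, swap → [53, 46, 48, 23, 41, 25]
Insert 49:
  append 49 at index 6 → [53, 46, 48, 23, 41, 25, 49]
  49 > parent 48 at index 2, swap → [53, 46, 49, 23, 41, 25, 48]
Insert 73:
  append 73 at index 7 → [53, 46, 49, 23, 41, 25, 48, 73]
  73 > parent 23 at index 3, swap → [53, 46, 49, 73, 41, 25, 48, 23]
  73 > parent 46 at index 1, swap → [53, 73, 49, 46, 41, 25, 48, 23]
  73 > parent 53 at index 0, swap → [73, 53, 49, 46, 41, 25, 48, 23]
Insert 32:
  append 32 at index 8 → [73, 53, 49, 46, 41, 25, 48, 23, 32] (no swap needed)
Insert 65:
  append 65 at index 9 → [73, 53, 49, 46, 41, 25, 48, 23, 32, 65]
  65 > parent 41 at index 4, swap → [73, 53, 49, 46, 65, 25, 48, 23, 32, 41]
  65 > parent 53 at index 1, swap → [73, 65, 49, 46, 53, 25, 48, 23, 32, 41]

[73, 65, 49, 46, 53, 25, 48, 23, 32, 41]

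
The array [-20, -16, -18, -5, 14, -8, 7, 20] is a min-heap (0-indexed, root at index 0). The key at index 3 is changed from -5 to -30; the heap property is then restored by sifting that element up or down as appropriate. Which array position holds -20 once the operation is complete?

1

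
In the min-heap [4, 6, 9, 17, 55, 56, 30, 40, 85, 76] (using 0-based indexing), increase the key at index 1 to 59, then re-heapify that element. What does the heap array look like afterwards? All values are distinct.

[4, 17, 9, 40, 55, 56, 30, 59, 85, 76]

set index 1 from 6 to 59 → [4, 59, 9, 17, 55, 56, 30, 40, 85, 76]
59 vs smaller child 17 at index 3, swap → [4, 17, 9, 59, 55, 56, 30, 40, 85, 76]
59 vs smaller child 40 at index 7, swap → [4, 17, 9, 40, 55, 56, 30, 59, 85, 76]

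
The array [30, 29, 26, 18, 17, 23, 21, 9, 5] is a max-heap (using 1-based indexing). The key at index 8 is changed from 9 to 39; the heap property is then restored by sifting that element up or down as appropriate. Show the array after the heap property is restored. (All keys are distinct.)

[39, 30, 26, 29, 17, 23, 21, 18, 5]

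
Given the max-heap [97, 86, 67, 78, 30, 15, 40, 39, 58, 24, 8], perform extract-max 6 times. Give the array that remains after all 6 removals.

extract-max #1 returns 97:
  remove root 97; move last element 8 to root → [8, 86, 67, 78, 30, 15, 40, 39, 58, 24]
  8 vs larger child 86 at index 1, swap → [86, 8, 67, 78, 30, 15, 40, 39, 58, 24]
  8 vs larger child 78 at index 3, swap → [86, 78, 67, 8, 30, 15, 40, 39, 58, 24]
  8 vs larger child 58 at index 8, swap → [86, 78, 67, 58, 30, 15, 40, 39, 8, 24]
extract-max #2 returns 86:
  remove root 86; move last element 24 to root → [24, 78, 67, 58, 30, 15, 40, 39, 8]
  24 vs larger child 78 at index 1, swap → [78, 24, 67, 58, 30, 15, 40, 39, 8]
  24 vs larger child 58 at index 3, swap → [78, 58, 67, 24, 30, 15, 40, 39, 8]
  24 vs larger child 39 at index 7, swap → [78, 58, 67, 39, 30, 15, 40, 24, 8]
extract-max #3 returns 78:
  remove root 78; move last element 8 to root → [8, 58, 67, 39, 30, 15, 40, 24]
  8 vs larger child 67 at index 2, swap → [67, 58, 8, 39, 30, 15, 40, 24]
  8 vs larger child 40 at index 6, swap → [67, 58, 40, 39, 30, 15, 8, 24]
extract-max #4 returns 67:
  remove root 67; move last element 24 to root → [24, 58, 40, 39, 30, 15, 8]
  24 vs larger child 58 at index 1, swap → [58, 24, 40, 39, 30, 15, 8]
  24 vs larger child 39 at index 3, swap → [58, 39, 40, 24, 30, 15, 8]
extract-max #5 returns 58:
  remove root 58; move last element 8 to root → [8, 39, 40, 24, 30, 15]
  8 vs larger child 40 at index 2, swap → [40, 39, 8, 24, 30, 15]
  8 vs only child 15 at index 5, swap → [40, 39, 15, 24, 30, 8]
extract-max #6 returns 40:
  remove root 40; move last element 8 to root → [8, 39, 15, 24, 30]
  8 vs larger child 39 at index 1, swap → [39, 8, 15, 24, 30]
  8 vs larger child 30 at index 4, swap → [39, 30, 15, 24, 8]

[39, 30, 15, 24, 8]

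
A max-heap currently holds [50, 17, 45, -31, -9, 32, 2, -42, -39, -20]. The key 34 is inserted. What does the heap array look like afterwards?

append 34 at index 10 → [50, 17, 45, -31, -9, 32, 2, -42, -39, -20, 34]
34 > parent -9 at index 4, swap → [50, 17, 45, -31, 34, 32, 2, -42, -39, -20, -9]
34 > parent 17 at index 1, swap → [50, 34, 45, -31, 17, 32, 2, -42, -39, -20, -9]

[50, 34, 45, -31, 17, 32, 2, -42, -39, -20, -9]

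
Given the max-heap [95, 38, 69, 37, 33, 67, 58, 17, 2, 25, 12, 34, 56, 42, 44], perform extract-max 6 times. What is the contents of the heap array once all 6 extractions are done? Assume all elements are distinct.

[42, 38, 34, 37, 33, 25, 12, 17, 2]

extract-max #1 returns 95:
  remove root 95; move last element 44 to root → [44, 38, 69, 37, 33, 67, 58, 17, 2, 25, 12, 34, 56, 42]
  44 vs larger child 69 at index 2, swap → [69, 38, 44, 37, 33, 67, 58, 17, 2, 25, 12, 34, 56, 42]
  44 vs larger child 67 at index 5, swap → [69, 38, 67, 37, 33, 44, 58, 17, 2, 25, 12, 34, 56, 42]
  44 vs larger child 56 at index 12, swap → [69, 38, 67, 37, 33, 56, 58, 17, 2, 25, 12, 34, 44, 42]
extract-max #2 returns 69:
  remove root 69; move last element 42 to root → [42, 38, 67, 37, 33, 56, 58, 17, 2, 25, 12, 34, 44]
  42 vs larger child 67 at index 2, swap → [67, 38, 42, 37, 33, 56, 58, 17, 2, 25, 12, 34, 44]
  42 vs larger child 58 at index 6, swap → [67, 38, 58, 37, 33, 56, 42, 17, 2, 25, 12, 34, 44]
extract-max #3 returns 67:
  remove root 67; move last element 44 to root → [44, 38, 58, 37, 33, 56, 42, 17, 2, 25, 12, 34]
  44 vs larger child 58 at index 2, swap → [58, 38, 44, 37, 33, 56, 42, 17, 2, 25, 12, 34]
  44 vs larger child 56 at index 5, swap → [58, 38, 56, 37, 33, 44, 42, 17, 2, 25, 12, 34]
extract-max #4 returns 58:
  remove root 58; move last element 34 to root → [34, 38, 56, 37, 33, 44, 42, 17, 2, 25, 12]
  34 vs larger child 56 at index 2, swap → [56, 38, 34, 37, 33, 44, 42, 17, 2, 25, 12]
  34 vs larger child 44 at index 5, swap → [56, 38, 44, 37, 33, 34, 42, 17, 2, 25, 12]
extract-max #5 returns 56:
  remove root 56; move last element 12 to root → [12, 38, 44, 37, 33, 34, 42, 17, 2, 25]
  12 vs larger child 44 at index 2, swap → [44, 38, 12, 37, 33, 34, 42, 17, 2, 25]
  12 vs larger child 42 at index 6, swap → [44, 38, 42, 37, 33, 34, 12, 17, 2, 25]
extract-max #6 returns 44:
  remove root 44; move last element 25 to root → [25, 38, 42, 37, 33, 34, 12, 17, 2]
  25 vs larger child 42 at index 2, swap → [42, 38, 25, 37, 33, 34, 12, 17, 2]
  25 vs larger child 34 at index 5, swap → [42, 38, 34, 37, 33, 25, 12, 17, 2]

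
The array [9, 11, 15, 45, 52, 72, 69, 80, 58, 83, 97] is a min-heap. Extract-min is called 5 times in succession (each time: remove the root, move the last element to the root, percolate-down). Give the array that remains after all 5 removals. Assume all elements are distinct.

[58, 80, 69, 83, 97, 72]

extract-min #1 returns 9:
  remove root 9; move last element 97 to root → [97, 11, 15, 45, 52, 72, 69, 80, 58, 83]
  97 vs smaller child 11 at index 1, swap → [11, 97, 15, 45, 52, 72, 69, 80, 58, 83]
  97 vs smaller child 45 at index 3, swap → [11, 45, 15, 97, 52, 72, 69, 80, 58, 83]
  97 vs smaller child 58 at index 8, swap → [11, 45, 15, 58, 52, 72, 69, 80, 97, 83]
extract-min #2 returns 11:
  remove root 11; move last element 83 to root → [83, 45, 15, 58, 52, 72, 69, 80, 97]
  83 vs smaller child 15 at index 2, swap → [15, 45, 83, 58, 52, 72, 69, 80, 97]
  83 vs smaller child 69 at index 6, swap → [15, 45, 69, 58, 52, 72, 83, 80, 97]
extract-min #3 returns 15:
  remove root 15; move last element 97 to root → [97, 45, 69, 58, 52, 72, 83, 80]
  97 vs smaller child 45 at index 1, swap → [45, 97, 69, 58, 52, 72, 83, 80]
  97 vs smaller child 52 at index 4, swap → [45, 52, 69, 58, 97, 72, 83, 80]
extract-min #4 returns 45:
  remove root 45; move last element 80 to root → [80, 52, 69, 58, 97, 72, 83]
  80 vs smaller child 52 at index 1, swap → [52, 80, 69, 58, 97, 72, 83]
  80 vs smaller child 58 at index 3, swap → [52, 58, 69, 80, 97, 72, 83]
extract-min #5 returns 52:
  remove root 52; move last element 83 to root → [83, 58, 69, 80, 97, 72]
  83 vs smaller child 58 at index 1, swap → [58, 83, 69, 80, 97, 72]
  83 vs smaller child 80 at index 3, swap → [58, 80, 69, 83, 97, 72]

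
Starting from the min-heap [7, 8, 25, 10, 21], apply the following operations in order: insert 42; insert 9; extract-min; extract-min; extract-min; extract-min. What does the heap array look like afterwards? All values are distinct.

[21, 25, 42]

insert 42:
  append 42 at index 5 → [7, 8, 25, 10, 21, 42] (no swap needed)
insert 9:
  append 9 at index 6 → [7, 8, 25, 10, 21, 42, 9]
  9 < parent 25 at index 2, swap → [7, 8, 9, 10, 21, 42, 25]
extract-min → returns 7:
  remove root 7; move last element 25 to root → [25, 8, 9, 10, 21, 42]
  25 vs smaller child 8 at index 1, swap → [8, 25, 9, 10, 21, 42]
  25 vs smaller child 10 at index 3, swap → [8, 10, 9, 25, 21, 42]
extract-min → returns 8:
  remove root 8; move last element 42 to root → [42, 10, 9, 25, 21]
  42 vs smaller child 9 at index 2, swap → [9, 10, 42, 25, 21]
extract-min → returns 9:
  remove root 9; move last element 21 to root → [21, 10, 42, 25]
  21 vs smaller child 10 at index 1, swap → [10, 21, 42, 25]
extract-min → returns 10:
  remove root 10; move last element 25 to root → [25, 21, 42]
  25 vs smaller child 21 at index 1, swap → [21, 25, 42]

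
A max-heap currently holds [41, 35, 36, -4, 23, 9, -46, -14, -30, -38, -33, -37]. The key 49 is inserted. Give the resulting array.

append 49 at index 12 → [41, 35, 36, -4, 23, 9, -46, -14, -30, -38, -33, -37, 49]
49 > parent 9 at index 5, swap → [41, 35, 36, -4, 23, 49, -46, -14, -30, -38, -33, -37, 9]
49 > parent 36 at index 2, swap → [41, 35, 49, -4, 23, 36, -46, -14, -30, -38, -33, -37, 9]
49 > parent 41 at index 0, swap → [49, 35, 41, -4, 23, 36, -46, -14, -30, -38, -33, -37, 9]

[49, 35, 41, -4, 23, 36, -46, -14, -30, -38, -33, -37, 9]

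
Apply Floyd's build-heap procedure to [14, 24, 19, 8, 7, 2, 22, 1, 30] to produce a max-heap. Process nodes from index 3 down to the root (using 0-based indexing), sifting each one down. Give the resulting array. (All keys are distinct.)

[30, 24, 22, 14, 7, 2, 19, 1, 8]

sift down from index 3:
  8 vs larger child 30 at index 8, swap → [14, 24, 19, 30, 7, 2, 22, 1, 8]
sift down from index 2:
  19 vs larger child 22 at index 6, swap → [14, 24, 22, 30, 7, 2, 19, 1, 8]
sift down from index 1:
  24 vs larger child 30 at index 3, swap → [14, 30, 22, 24, 7, 2, 19, 1, 8]
sift down from index 0:
  14 vs larger child 30 at index 1, swap → [30, 14, 22, 24, 7, 2, 19, 1, 8]
  14 vs larger child 24 at index 3, swap → [30, 24, 22, 14, 7, 2, 19, 1, 8]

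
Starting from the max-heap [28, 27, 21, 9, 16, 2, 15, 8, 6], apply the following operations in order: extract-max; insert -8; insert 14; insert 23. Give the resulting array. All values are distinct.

[27, 23, 21, 9, 16, 2, 15, 8, -8, 6, 14]

extract-max → returns 28:
  remove root 28; move last element 6 to root → [6, 27, 21, 9, 16, 2, 15, 8]
  6 vs larger child 27 at index 1, swap → [27, 6, 21, 9, 16, 2, 15, 8]
  6 vs larger child 16 at index 4, swap → [27, 16, 21, 9, 6, 2, 15, 8]
insert -8:
  append -8 at index 8 → [27, 16, 21, 9, 6, 2, 15, 8, -8] (no swap needed)
insert 14:
  append 14 at index 9 → [27, 16, 21, 9, 6, 2, 15, 8, -8, 14]
  14 > parent 6 at index 4, swap → [27, 16, 21, 9, 14, 2, 15, 8, -8, 6]
insert 23:
  append 23 at index 10 → [27, 16, 21, 9, 14, 2, 15, 8, -8, 6, 23]
  23 > parent 14 at index 4, swap → [27, 16, 21, 9, 23, 2, 15, 8, -8, 6, 14]
  23 > parent 16 at index 1, swap → [27, 23, 21, 9, 16, 2, 15, 8, -8, 6, 14]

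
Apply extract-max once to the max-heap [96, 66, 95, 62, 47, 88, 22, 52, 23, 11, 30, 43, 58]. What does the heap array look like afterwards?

remove root 96; move last element 58 to root → [58, 66, 95, 62, 47, 88, 22, 52, 23, 11, 30, 43]
58 vs larger child 95 at index 2, swap → [95, 66, 58, 62, 47, 88, 22, 52, 23, 11, 30, 43]
58 vs larger child 88 at index 5, swap → [95, 66, 88, 62, 47, 58, 22, 52, 23, 11, 30, 43]

[95, 66, 88, 62, 47, 58, 22, 52, 23, 11, 30, 43]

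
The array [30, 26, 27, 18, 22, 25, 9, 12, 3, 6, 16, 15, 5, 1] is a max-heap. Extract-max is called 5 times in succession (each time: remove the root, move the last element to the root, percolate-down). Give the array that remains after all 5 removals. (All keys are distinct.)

[18, 16, 15, 12, 6, 1, 9, 5, 3]

extract-max #1 returns 30:
  remove root 30; move last element 1 to root → [1, 26, 27, 18, 22, 25, 9, 12, 3, 6, 16, 15, 5]
  1 vs larger child 27 at index 2, swap → [27, 26, 1, 18, 22, 25, 9, 12, 3, 6, 16, 15, 5]
  1 vs larger child 25 at index 5, swap → [27, 26, 25, 18, 22, 1, 9, 12, 3, 6, 16, 15, 5]
  1 vs larger child 15 at index 11, swap → [27, 26, 25, 18, 22, 15, 9, 12, 3, 6, 16, 1, 5]
extract-max #2 returns 27:
  remove root 27; move last element 5 to root → [5, 26, 25, 18, 22, 15, 9, 12, 3, 6, 16, 1]
  5 vs larger child 26 at index 1, swap → [26, 5, 25, 18, 22, 15, 9, 12, 3, 6, 16, 1]
  5 vs larger child 22 at index 4, swap → [26, 22, 25, 18, 5, 15, 9, 12, 3, 6, 16, 1]
  5 vs larger child 16 at index 10, swap → [26, 22, 25, 18, 16, 15, 9, 12, 3, 6, 5, 1]
extract-max #3 returns 26:
  remove root 26; move last element 1 to root → [1, 22, 25, 18, 16, 15, 9, 12, 3, 6, 5]
  1 vs larger child 25 at index 2, swap → [25, 22, 1, 18, 16, 15, 9, 12, 3, 6, 5]
  1 vs larger child 15 at index 5, swap → [25, 22, 15, 18, 16, 1, 9, 12, 3, 6, 5]
extract-max #4 returns 25:
  remove root 25; move last element 5 to root → [5, 22, 15, 18, 16, 1, 9, 12, 3, 6]
  5 vs larger child 22 at index 1, swap → [22, 5, 15, 18, 16, 1, 9, 12, 3, 6]
  5 vs larger child 18 at index 3, swap → [22, 18, 15, 5, 16, 1, 9, 12, 3, 6]
  5 vs larger child 12 at index 7, swap → [22, 18, 15, 12, 16, 1, 9, 5, 3, 6]
extract-max #5 returns 22:
  remove root 22; move last element 6 to root → [6, 18, 15, 12, 16, 1, 9, 5, 3]
  6 vs larger child 18 at index 1, swap → [18, 6, 15, 12, 16, 1, 9, 5, 3]
  6 vs larger child 16 at index 4, swap → [18, 16, 15, 12, 6, 1, 9, 5, 3]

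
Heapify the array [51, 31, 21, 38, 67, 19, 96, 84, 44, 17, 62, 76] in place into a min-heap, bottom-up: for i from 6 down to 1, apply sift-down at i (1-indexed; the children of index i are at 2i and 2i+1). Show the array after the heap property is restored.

[17, 31, 19, 38, 51, 21, 96, 84, 44, 67, 62, 76]

sift down from index 6: already satisfies heap property
sift down from index 5:
  67 vs smaller child 17 at index 10, swap → [51, 31, 21, 38, 17, 19, 96, 84, 44, 67, 62, 76]
sift down from index 4: already satisfies heap property
sift down from index 3:
  21 vs smaller child 19 at index 6, swap → [51, 31, 19, 38, 17, 21, 96, 84, 44, 67, 62, 76]
sift down from index 2:
  31 vs smaller child 17 at index 5, swap → [51, 17, 19, 38, 31, 21, 96, 84, 44, 67, 62, 76]
sift down from index 1:
  51 vs smaller child 17 at index 2, swap → [17, 51, 19, 38, 31, 21, 96, 84, 44, 67, 62, 76]
  51 vs smaller child 31 at index 5, swap → [17, 31, 19, 38, 51, 21, 96, 84, 44, 67, 62, 76]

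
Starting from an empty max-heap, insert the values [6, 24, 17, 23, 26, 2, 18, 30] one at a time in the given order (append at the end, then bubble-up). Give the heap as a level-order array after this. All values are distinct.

[30, 26, 18, 24, 23, 2, 17, 6]

Insert 6:
  append 6 at index 0 → [6] (no swap needed)
Insert 24:
  append 24 at index 1 → [6, 24]
  24 > parent 6 at index 0, swap → [24, 6]
Insert 17:
  append 17 at index 2 → [24, 6, 17] (no swap needed)
Insert 23:
  append 23 at index 3 → [24, 6, 17, 23]
  23 > parent 6 at index 1, swap → [24, 23, 17, 6]
Insert 26:
  append 26 at index 4 → [24, 23, 17, 6, 26]
  26 > parent 23 at index 1, swap → [24, 26, 17, 6, 23]
  26 > parent 24 at index 0, swap → [26, 24, 17, 6, 23]
Insert 2:
  append 2 at index 5 → [26, 24, 17, 6, 23, 2] (no swap needed)
Insert 18:
  append 18 at index 6 → [26, 24, 17, 6, 23, 2, 18]
  18 > parent 17 at index 2, swap → [26, 24, 18, 6, 23, 2, 17]
Insert 30:
  append 30 at index 7 → [26, 24, 18, 6, 23, 2, 17, 30]
  30 > parent 6 at index 3, swap → [26, 24, 18, 30, 23, 2, 17, 6]
  30 > parent 24 at index 1, swap → [26, 30, 18, 24, 23, 2, 17, 6]
  30 > parent 26 at index 0, swap → [30, 26, 18, 24, 23, 2, 17, 6]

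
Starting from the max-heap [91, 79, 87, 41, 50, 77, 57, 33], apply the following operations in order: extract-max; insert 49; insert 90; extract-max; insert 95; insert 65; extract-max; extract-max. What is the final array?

extract-max → returns 91:
  remove root 91; move last element 33 to root → [33, 79, 87, 41, 50, 77, 57]
  33 vs larger child 87 at index 2, swap → [87, 79, 33, 41, 50, 77, 57]
  33 vs larger child 77 at index 5, swap → [87, 79, 77, 41, 50, 33, 57]
insert 49:
  append 49 at index 7 → [87, 79, 77, 41, 50, 33, 57, 49]
  49 > parent 41 at index 3, swap → [87, 79, 77, 49, 50, 33, 57, 41]
insert 90:
  append 90 at index 8 → [87, 79, 77, 49, 50, 33, 57, 41, 90]
  90 > parent 49 at index 3, swap → [87, 79, 77, 90, 50, 33, 57, 41, 49]
  90 > parent 79 at index 1, swap → [87, 90, 77, 79, 50, 33, 57, 41, 49]
  90 > parent 87 at index 0, swap → [90, 87, 77, 79, 50, 33, 57, 41, 49]
extract-max → returns 90:
  remove root 90; move last element 49 to root → [49, 87, 77, 79, 50, 33, 57, 41]
  49 vs larger child 87 at index 1, swap → [87, 49, 77, 79, 50, 33, 57, 41]
  49 vs larger child 79 at index 3, swap → [87, 79, 77, 49, 50, 33, 57, 41]
insert 95:
  append 95 at index 8 → [87, 79, 77, 49, 50, 33, 57, 41, 95]
  95 > parent 49 at index 3, swap → [87, 79, 77, 95, 50, 33, 57, 41, 49]
  95 > parent 79 at index 1, swap → [87, 95, 77, 79, 50, 33, 57, 41, 49]
  95 > parent 87 at index 0, swap → [95, 87, 77, 79, 50, 33, 57, 41, 49]
insert 65:
  append 65 at index 9 → [95, 87, 77, 79, 50, 33, 57, 41, 49, 65]
  65 > parent 50 at index 4, swap → [95, 87, 77, 79, 65, 33, 57, 41, 49, 50]
extract-max → returns 95:
  remove root 95; move last element 50 to root → [50, 87, 77, 79, 65, 33, 57, 41, 49]
  50 vs larger child 87 at index 1, swap → [87, 50, 77, 79, 65, 33, 57, 41, 49]
  50 vs larger child 79 at index 3, swap → [87, 79, 77, 50, 65, 33, 57, 41, 49]
extract-max → returns 87:
  remove root 87; move last element 49 to root → [49, 79, 77, 50, 65, 33, 57, 41]
  49 vs larger child 79 at index 1, swap → [79, 49, 77, 50, 65, 33, 57, 41]
  49 vs larger child 65 at index 4, swap → [79, 65, 77, 50, 49, 33, 57, 41]

[79, 65, 77, 50, 49, 33, 57, 41]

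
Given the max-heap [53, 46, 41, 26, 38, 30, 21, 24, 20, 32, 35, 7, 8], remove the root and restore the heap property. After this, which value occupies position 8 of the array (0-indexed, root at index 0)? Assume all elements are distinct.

20

remove root 53; move last element 8 to root → [8, 46, 41, 26, 38, 30, 21, 24, 20, 32, 35, 7]
8 vs larger child 46 at index 1, swap → [46, 8, 41, 26, 38, 30, 21, 24, 20, 32, 35, 7]
8 vs larger child 38 at index 4, swap → [46, 38, 41, 26, 8, 30, 21, 24, 20, 32, 35, 7]
8 vs larger child 35 at index 10, swap → [46, 38, 41, 26, 35, 30, 21, 24, 20, 32, 8, 7]
resulting array: [46, 38, 41, 26, 35, 30, 21, 24, 20, 32, 8, 7]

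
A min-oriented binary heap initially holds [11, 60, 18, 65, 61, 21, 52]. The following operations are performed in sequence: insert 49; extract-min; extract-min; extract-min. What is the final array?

[49, 60, 52, 65, 61]

insert 49:
  append 49 at index 7 → [11, 60, 18, 65, 61, 21, 52, 49]
  49 < parent 65 at index 3, swap → [11, 60, 18, 49, 61, 21, 52, 65]
  49 < parent 60 at index 1, swap → [11, 49, 18, 60, 61, 21, 52, 65]
extract-min → returns 11:
  remove root 11; move last element 65 to root → [65, 49, 18, 60, 61, 21, 52]
  65 vs smaller child 18 at index 2, swap → [18, 49, 65, 60, 61, 21, 52]
  65 vs smaller child 21 at index 5, swap → [18, 49, 21, 60, 61, 65, 52]
extract-min → returns 18:
  remove root 18; move last element 52 to root → [52, 49, 21, 60, 61, 65]
  52 vs smaller child 21 at index 2, swap → [21, 49, 52, 60, 61, 65]
extract-min → returns 21:
  remove root 21; move last element 65 to root → [65, 49, 52, 60, 61]
  65 vs smaller child 49 at index 1, swap → [49, 65, 52, 60, 61]
  65 vs smaller child 60 at index 3, swap → [49, 60, 52, 65, 61]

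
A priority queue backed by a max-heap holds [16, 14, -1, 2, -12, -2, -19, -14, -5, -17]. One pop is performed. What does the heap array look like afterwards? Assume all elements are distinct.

remove root 16; move last element -17 to root → [-17, 14, -1, 2, -12, -2, -19, -14, -5]
-17 vs larger child 14 at index 1, swap → [14, -17, -1, 2, -12, -2, -19, -14, -5]
-17 vs larger child 2 at index 3, swap → [14, 2, -1, -17, -12, -2, -19, -14, -5]
-17 vs larger child -5 at index 8, swap → [14, 2, -1, -5, -12, -2, -19, -14, -17]

[14, 2, -1, -5, -12, -2, -19, -14, -17]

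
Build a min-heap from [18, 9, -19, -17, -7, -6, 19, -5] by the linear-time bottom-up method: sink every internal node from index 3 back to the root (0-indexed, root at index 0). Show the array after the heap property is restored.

sift down from index 3: already satisfies heap property
sift down from index 2: already satisfies heap property
sift down from index 1:
  9 vs smaller child -17 at index 3, swap → [18, -17, -19, 9, -7, -6, 19, -5]
  9 vs only child -5 at index 7, swap → [18, -17, -19, -5, -7, -6, 19, 9]
sift down from index 0:
  18 vs smaller child -19 at index 2, swap → [-19, -17, 18, -5, -7, -6, 19, 9]
  18 vs smaller child -6 at index 5, swap → [-19, -17, -6, -5, -7, 18, 19, 9]

[-19, -17, -6, -5, -7, 18, 19, 9]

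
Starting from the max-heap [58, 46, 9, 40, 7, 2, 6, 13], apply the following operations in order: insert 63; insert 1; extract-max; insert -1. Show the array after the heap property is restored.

[58, 46, 9, 40, 7, 2, 6, 13, 1, -1]

insert 63:
  append 63 at index 8 → [58, 46, 9, 40, 7, 2, 6, 13, 63]
  63 > parent 40 at index 3, swap → [58, 46, 9, 63, 7, 2, 6, 13, 40]
  63 > parent 46 at index 1, swap → [58, 63, 9, 46, 7, 2, 6, 13, 40]
  63 > parent 58 at index 0, swap → [63, 58, 9, 46, 7, 2, 6, 13, 40]
insert 1:
  append 1 at index 9 → [63, 58, 9, 46, 7, 2, 6, 13, 40, 1] (no swap needed)
extract-max → returns 63:
  remove root 63; move last element 1 to root → [1, 58, 9, 46, 7, 2, 6, 13, 40]
  1 vs larger child 58 at index 1, swap → [58, 1, 9, 46, 7, 2, 6, 13, 40]
  1 vs larger child 46 at index 3, swap → [58, 46, 9, 1, 7, 2, 6, 13, 40]
  1 vs larger child 40 at index 8, swap → [58, 46, 9, 40, 7, 2, 6, 13, 1]
insert -1:
  append -1 at index 9 → [58, 46, 9, 40, 7, 2, 6, 13, 1, -1] (no swap needed)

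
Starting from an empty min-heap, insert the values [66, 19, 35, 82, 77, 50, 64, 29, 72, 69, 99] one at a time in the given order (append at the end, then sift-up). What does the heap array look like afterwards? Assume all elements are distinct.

[19, 29, 35, 66, 69, 50, 64, 82, 72, 77, 99]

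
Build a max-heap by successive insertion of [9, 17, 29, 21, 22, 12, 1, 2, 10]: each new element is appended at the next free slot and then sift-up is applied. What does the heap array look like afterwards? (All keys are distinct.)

[29, 22, 17, 10, 21, 12, 1, 2, 9]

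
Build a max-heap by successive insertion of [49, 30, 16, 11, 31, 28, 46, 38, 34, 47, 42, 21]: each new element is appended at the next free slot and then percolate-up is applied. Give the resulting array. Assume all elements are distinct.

Insert 49:
  append 49 at index 0 → [49] (no swap needed)
Insert 30:
  append 30 at index 1 → [49, 30] (no swap needed)
Insert 16:
  append 16 at index 2 → [49, 30, 16] (no swap needed)
Insert 11:
  append 11 at index 3 → [49, 30, 16, 11] (no swap needed)
Insert 31:
  append 31 at index 4 → [49, 30, 16, 11, 31]
  31 > parent 30 at index 1, swap → [49, 31, 16, 11, 30]
Insert 28:
  append 28 at index 5 → [49, 31, 16, 11, 30, 28]
  28 > parent 16 at index 2, swap → [49, 31, 28, 11, 30, 16]
Insert 46:
  append 46 at index 6 → [49, 31, 28, 11, 30, 16, 46]
  46 > parent 28 at index 2, swap → [49, 31, 46, 11, 30, 16, 28]
Insert 38:
  append 38 at index 7 → [49, 31, 46, 11, 30, 16, 28, 38]
  38 > parent 11 at index 3, swap → [49, 31, 46, 38, 30, 16, 28, 11]
  38 > parent 31 at index 1, swap → [49, 38, 46, 31, 30, 16, 28, 11]
Insert 34:
  append 34 at index 8 → [49, 38, 46, 31, 30, 16, 28, 11, 34]
  34 > parent 31 at index 3, swap → [49, 38, 46, 34, 30, 16, 28, 11, 31]
Insert 47:
  append 47 at index 9 → [49, 38, 46, 34, 30, 16, 28, 11, 31, 47]
  47 > parent 30 at index 4, swap → [49, 38, 46, 34, 47, 16, 28, 11, 31, 30]
  47 > parent 38 at index 1, swap → [49, 47, 46, 34, 38, 16, 28, 11, 31, 30]
Insert 42:
  append 42 at index 10 → [49, 47, 46, 34, 38, 16, 28, 11, 31, 30, 42]
  42 > parent 38 at index 4, swap → [49, 47, 46, 34, 42, 16, 28, 11, 31, 30, 38]
Insert 21:
  append 21 at index 11 → [49, 47, 46, 34, 42, 16, 28, 11, 31, 30, 38, 21]
  21 > parent 16 at index 5, swap → [49, 47, 46, 34, 42, 21, 28, 11, 31, 30, 38, 16]

[49, 47, 46, 34, 42, 21, 28, 11, 31, 30, 38, 16]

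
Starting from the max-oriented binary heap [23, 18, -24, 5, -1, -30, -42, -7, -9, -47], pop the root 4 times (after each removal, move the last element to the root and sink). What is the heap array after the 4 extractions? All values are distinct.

extract-max #1 returns 23:
  remove root 23; move last element -47 to root → [-47, 18, -24, 5, -1, -30, -42, -7, -9]
  -47 vs larger child 18 at index 1, swap → [18, -47, -24, 5, -1, -30, -42, -7, -9]
  -47 vs larger child 5 at index 3, swap → [18, 5, -24, -47, -1, -30, -42, -7, -9]
  -47 vs larger child -7 at index 7, swap → [18, 5, -24, -7, -1, -30, -42, -47, -9]
extract-max #2 returns 18:
  remove root 18; move last element -9 to root → [-9, 5, -24, -7, -1, -30, -42, -47]
  -9 vs larger child 5 at index 1, swap → [5, -9, -24, -7, -1, -30, -42, -47]
  -9 vs larger child -1 at index 4, swap → [5, -1, -24, -7, -9, -30, -42, -47]
extract-max #3 returns 5:
  remove root 5; move last element -47 to root → [-47, -1, -24, -7, -9, -30, -42]
  -47 vs larger child -1 at index 1, swap → [-1, -47, -24, -7, -9, -30, -42]
  -47 vs larger child -7 at index 3, swap → [-1, -7, -24, -47, -9, -30, -42]
extract-max #4 returns -1:
  remove root -1; move last element -42 to root → [-42, -7, -24, -47, -9, -30]
  -42 vs larger child -7 at index 1, swap → [-7, -42, -24, -47, -9, -30]
  -42 vs larger child -9 at index 4, swap → [-7, -9, -24, -47, -42, -30]

[-7, -9, -24, -47, -42, -30]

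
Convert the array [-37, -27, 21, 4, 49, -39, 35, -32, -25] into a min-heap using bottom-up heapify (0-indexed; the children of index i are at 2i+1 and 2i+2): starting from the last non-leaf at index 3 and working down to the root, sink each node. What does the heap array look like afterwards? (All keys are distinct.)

[-39, -32, -37, -27, 49, 21, 35, 4, -25]

sift down from index 3:
  4 vs smaller child -32 at index 7, swap → [-37, -27, 21, -32, 49, -39, 35, 4, -25]
sift down from index 2:
  21 vs smaller child -39 at index 5, swap → [-37, -27, -39, -32, 49, 21, 35, 4, -25]
sift down from index 1:
  -27 vs smaller child -32 at index 3, swap → [-37, -32, -39, -27, 49, 21, 35, 4, -25]
sift down from index 0:
  -37 vs smaller child -39 at index 2, swap → [-39, -32, -37, -27, 49, 21, 35, 4, -25]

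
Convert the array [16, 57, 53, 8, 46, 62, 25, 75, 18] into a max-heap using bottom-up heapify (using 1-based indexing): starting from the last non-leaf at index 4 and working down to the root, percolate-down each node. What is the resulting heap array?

sift down from index 4:
  8 vs larger child 75 at index 8, swap → [16, 57, 53, 75, 46, 62, 25, 8, 18]
sift down from index 3:
  53 vs larger child 62 at index 6, swap → [16, 57, 62, 75, 46, 53, 25, 8, 18]
sift down from index 2:
  57 vs larger child 75 at index 4, swap → [16, 75, 62, 57, 46, 53, 25, 8, 18]
sift down from index 1:
  16 vs larger child 75 at index 2, swap → [75, 16, 62, 57, 46, 53, 25, 8, 18]
  16 vs larger child 57 at index 4, swap → [75, 57, 62, 16, 46, 53, 25, 8, 18]
  16 vs larger child 18 at index 9, swap → [75, 57, 62, 18, 46, 53, 25, 8, 16]

[75, 57, 62, 18, 46, 53, 25, 8, 16]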